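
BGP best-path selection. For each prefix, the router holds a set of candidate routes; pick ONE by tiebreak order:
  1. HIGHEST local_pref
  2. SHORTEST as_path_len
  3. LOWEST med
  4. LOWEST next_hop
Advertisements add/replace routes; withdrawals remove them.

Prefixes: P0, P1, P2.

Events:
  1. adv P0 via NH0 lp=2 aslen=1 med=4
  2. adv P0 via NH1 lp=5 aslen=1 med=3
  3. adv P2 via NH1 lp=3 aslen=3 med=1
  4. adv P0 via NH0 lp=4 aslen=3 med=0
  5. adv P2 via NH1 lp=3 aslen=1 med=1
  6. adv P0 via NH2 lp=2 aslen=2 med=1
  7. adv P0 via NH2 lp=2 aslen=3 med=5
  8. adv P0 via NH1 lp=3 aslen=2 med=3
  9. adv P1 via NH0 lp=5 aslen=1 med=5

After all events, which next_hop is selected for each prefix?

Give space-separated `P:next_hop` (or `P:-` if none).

Answer: P0:NH0 P1:NH0 P2:NH1

Derivation:
Op 1: best P0=NH0 P1=- P2=-
Op 2: best P0=NH1 P1=- P2=-
Op 3: best P0=NH1 P1=- P2=NH1
Op 4: best P0=NH1 P1=- P2=NH1
Op 5: best P0=NH1 P1=- P2=NH1
Op 6: best P0=NH1 P1=- P2=NH1
Op 7: best P0=NH1 P1=- P2=NH1
Op 8: best P0=NH0 P1=- P2=NH1
Op 9: best P0=NH0 P1=NH0 P2=NH1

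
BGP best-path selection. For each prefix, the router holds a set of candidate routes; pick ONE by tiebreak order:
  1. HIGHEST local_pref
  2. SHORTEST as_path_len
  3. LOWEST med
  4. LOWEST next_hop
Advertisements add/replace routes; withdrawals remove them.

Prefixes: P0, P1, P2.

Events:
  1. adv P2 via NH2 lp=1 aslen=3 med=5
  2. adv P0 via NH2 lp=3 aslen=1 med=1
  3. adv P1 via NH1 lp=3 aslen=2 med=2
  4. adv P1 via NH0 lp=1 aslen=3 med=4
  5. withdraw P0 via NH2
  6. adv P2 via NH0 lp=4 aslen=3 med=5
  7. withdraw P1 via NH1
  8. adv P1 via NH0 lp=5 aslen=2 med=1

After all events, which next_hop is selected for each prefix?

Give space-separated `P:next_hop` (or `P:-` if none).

Op 1: best P0=- P1=- P2=NH2
Op 2: best P0=NH2 P1=- P2=NH2
Op 3: best P0=NH2 P1=NH1 P2=NH2
Op 4: best P0=NH2 P1=NH1 P2=NH2
Op 5: best P0=- P1=NH1 P2=NH2
Op 6: best P0=- P1=NH1 P2=NH0
Op 7: best P0=- P1=NH0 P2=NH0
Op 8: best P0=- P1=NH0 P2=NH0

Answer: P0:- P1:NH0 P2:NH0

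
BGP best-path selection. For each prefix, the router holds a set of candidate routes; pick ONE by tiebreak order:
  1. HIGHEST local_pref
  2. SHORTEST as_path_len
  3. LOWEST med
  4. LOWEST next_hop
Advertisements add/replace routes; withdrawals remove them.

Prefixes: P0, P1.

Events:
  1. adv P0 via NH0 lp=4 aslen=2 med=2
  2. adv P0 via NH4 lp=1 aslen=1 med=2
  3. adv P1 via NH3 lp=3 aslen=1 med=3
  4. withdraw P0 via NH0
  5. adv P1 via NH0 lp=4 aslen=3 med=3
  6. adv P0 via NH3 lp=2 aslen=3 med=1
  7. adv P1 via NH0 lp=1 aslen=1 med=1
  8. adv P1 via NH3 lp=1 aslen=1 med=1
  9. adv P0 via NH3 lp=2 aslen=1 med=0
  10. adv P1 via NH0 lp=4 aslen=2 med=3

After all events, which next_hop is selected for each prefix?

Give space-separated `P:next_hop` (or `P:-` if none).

Op 1: best P0=NH0 P1=-
Op 2: best P0=NH0 P1=-
Op 3: best P0=NH0 P1=NH3
Op 4: best P0=NH4 P1=NH3
Op 5: best P0=NH4 P1=NH0
Op 6: best P0=NH3 P1=NH0
Op 7: best P0=NH3 P1=NH3
Op 8: best P0=NH3 P1=NH0
Op 9: best P0=NH3 P1=NH0
Op 10: best P0=NH3 P1=NH0

Answer: P0:NH3 P1:NH0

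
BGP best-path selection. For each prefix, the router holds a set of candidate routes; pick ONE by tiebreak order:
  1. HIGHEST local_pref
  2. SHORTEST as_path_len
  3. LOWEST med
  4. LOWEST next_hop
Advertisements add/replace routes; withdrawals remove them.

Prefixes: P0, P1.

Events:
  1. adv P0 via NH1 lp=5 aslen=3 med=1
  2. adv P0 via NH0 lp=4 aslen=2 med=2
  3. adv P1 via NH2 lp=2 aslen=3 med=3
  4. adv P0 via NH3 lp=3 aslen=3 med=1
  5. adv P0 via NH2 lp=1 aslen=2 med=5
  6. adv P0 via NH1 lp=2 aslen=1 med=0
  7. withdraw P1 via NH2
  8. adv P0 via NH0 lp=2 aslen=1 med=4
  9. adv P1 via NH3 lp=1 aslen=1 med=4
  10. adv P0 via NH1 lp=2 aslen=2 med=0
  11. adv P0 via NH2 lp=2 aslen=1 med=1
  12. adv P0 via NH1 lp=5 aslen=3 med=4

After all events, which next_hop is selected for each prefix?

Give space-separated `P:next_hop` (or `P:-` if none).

Answer: P0:NH1 P1:NH3

Derivation:
Op 1: best P0=NH1 P1=-
Op 2: best P0=NH1 P1=-
Op 3: best P0=NH1 P1=NH2
Op 4: best P0=NH1 P1=NH2
Op 5: best P0=NH1 P1=NH2
Op 6: best P0=NH0 P1=NH2
Op 7: best P0=NH0 P1=-
Op 8: best P0=NH3 P1=-
Op 9: best P0=NH3 P1=NH3
Op 10: best P0=NH3 P1=NH3
Op 11: best P0=NH3 P1=NH3
Op 12: best P0=NH1 P1=NH3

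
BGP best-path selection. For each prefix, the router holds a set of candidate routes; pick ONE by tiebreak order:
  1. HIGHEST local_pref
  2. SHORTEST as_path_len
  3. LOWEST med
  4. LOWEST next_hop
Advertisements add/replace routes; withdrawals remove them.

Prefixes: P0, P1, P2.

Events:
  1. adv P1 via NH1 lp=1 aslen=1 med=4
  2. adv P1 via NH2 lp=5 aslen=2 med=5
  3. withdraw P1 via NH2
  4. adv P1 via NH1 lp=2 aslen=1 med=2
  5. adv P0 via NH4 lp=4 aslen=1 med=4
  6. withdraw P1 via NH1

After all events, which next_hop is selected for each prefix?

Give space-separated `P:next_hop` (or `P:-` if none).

Answer: P0:NH4 P1:- P2:-

Derivation:
Op 1: best P0=- P1=NH1 P2=-
Op 2: best P0=- P1=NH2 P2=-
Op 3: best P0=- P1=NH1 P2=-
Op 4: best P0=- P1=NH1 P2=-
Op 5: best P0=NH4 P1=NH1 P2=-
Op 6: best P0=NH4 P1=- P2=-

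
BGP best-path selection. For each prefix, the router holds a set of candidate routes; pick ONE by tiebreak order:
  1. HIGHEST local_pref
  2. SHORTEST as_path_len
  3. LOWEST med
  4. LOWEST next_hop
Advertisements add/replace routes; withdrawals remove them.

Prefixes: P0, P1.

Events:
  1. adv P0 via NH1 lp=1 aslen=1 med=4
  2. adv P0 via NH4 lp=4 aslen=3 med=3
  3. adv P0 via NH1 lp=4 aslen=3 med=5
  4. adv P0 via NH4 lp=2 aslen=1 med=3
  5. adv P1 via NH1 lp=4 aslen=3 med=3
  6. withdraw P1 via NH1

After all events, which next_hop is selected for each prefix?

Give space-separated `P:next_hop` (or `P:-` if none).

Op 1: best P0=NH1 P1=-
Op 2: best P0=NH4 P1=-
Op 3: best P0=NH4 P1=-
Op 4: best P0=NH1 P1=-
Op 5: best P0=NH1 P1=NH1
Op 6: best P0=NH1 P1=-

Answer: P0:NH1 P1:-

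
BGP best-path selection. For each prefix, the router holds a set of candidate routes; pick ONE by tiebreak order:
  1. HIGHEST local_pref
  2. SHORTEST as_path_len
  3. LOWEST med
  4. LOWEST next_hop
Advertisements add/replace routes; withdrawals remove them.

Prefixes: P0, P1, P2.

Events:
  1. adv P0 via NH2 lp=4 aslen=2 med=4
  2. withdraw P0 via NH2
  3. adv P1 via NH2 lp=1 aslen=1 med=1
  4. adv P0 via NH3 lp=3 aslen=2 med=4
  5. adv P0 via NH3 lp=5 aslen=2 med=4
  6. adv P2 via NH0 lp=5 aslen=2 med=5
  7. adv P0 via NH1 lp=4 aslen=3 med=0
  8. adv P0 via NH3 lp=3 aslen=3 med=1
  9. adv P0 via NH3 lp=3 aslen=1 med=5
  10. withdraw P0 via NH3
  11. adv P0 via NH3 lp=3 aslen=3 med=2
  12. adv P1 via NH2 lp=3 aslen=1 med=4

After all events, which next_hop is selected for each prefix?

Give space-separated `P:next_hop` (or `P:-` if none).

Op 1: best P0=NH2 P1=- P2=-
Op 2: best P0=- P1=- P2=-
Op 3: best P0=- P1=NH2 P2=-
Op 4: best P0=NH3 P1=NH2 P2=-
Op 5: best P0=NH3 P1=NH2 P2=-
Op 6: best P0=NH3 P1=NH2 P2=NH0
Op 7: best P0=NH3 P1=NH2 P2=NH0
Op 8: best P0=NH1 P1=NH2 P2=NH0
Op 9: best P0=NH1 P1=NH2 P2=NH0
Op 10: best P0=NH1 P1=NH2 P2=NH0
Op 11: best P0=NH1 P1=NH2 P2=NH0
Op 12: best P0=NH1 P1=NH2 P2=NH0

Answer: P0:NH1 P1:NH2 P2:NH0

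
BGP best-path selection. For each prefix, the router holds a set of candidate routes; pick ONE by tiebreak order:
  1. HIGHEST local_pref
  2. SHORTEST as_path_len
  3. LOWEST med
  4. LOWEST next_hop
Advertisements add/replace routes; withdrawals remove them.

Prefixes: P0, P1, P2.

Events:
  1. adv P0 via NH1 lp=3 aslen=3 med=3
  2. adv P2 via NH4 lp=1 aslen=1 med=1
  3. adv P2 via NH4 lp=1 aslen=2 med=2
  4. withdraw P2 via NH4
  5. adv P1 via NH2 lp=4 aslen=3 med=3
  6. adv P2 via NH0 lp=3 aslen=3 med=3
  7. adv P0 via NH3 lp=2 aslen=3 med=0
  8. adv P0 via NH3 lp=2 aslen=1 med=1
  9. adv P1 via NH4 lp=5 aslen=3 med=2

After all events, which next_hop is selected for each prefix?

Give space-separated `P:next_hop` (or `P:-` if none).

Answer: P0:NH1 P1:NH4 P2:NH0

Derivation:
Op 1: best P0=NH1 P1=- P2=-
Op 2: best P0=NH1 P1=- P2=NH4
Op 3: best P0=NH1 P1=- P2=NH4
Op 4: best P0=NH1 P1=- P2=-
Op 5: best P0=NH1 P1=NH2 P2=-
Op 6: best P0=NH1 P1=NH2 P2=NH0
Op 7: best P0=NH1 P1=NH2 P2=NH0
Op 8: best P0=NH1 P1=NH2 P2=NH0
Op 9: best P0=NH1 P1=NH4 P2=NH0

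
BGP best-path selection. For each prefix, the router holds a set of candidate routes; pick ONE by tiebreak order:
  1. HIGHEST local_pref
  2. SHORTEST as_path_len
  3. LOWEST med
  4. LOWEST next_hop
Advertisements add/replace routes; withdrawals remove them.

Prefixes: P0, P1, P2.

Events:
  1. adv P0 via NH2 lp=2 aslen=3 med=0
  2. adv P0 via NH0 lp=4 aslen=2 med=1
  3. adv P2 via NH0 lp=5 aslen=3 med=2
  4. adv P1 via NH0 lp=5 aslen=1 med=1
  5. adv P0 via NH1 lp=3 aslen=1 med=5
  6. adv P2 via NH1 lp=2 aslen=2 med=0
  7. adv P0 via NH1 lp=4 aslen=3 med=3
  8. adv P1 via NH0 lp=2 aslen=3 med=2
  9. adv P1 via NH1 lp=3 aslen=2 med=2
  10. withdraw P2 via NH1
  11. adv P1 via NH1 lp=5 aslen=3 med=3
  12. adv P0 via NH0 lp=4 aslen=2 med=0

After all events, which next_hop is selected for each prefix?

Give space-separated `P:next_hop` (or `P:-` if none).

Answer: P0:NH0 P1:NH1 P2:NH0

Derivation:
Op 1: best P0=NH2 P1=- P2=-
Op 2: best P0=NH0 P1=- P2=-
Op 3: best P0=NH0 P1=- P2=NH0
Op 4: best P0=NH0 P1=NH0 P2=NH0
Op 5: best P0=NH0 P1=NH0 P2=NH0
Op 6: best P0=NH0 P1=NH0 P2=NH0
Op 7: best P0=NH0 P1=NH0 P2=NH0
Op 8: best P0=NH0 P1=NH0 P2=NH0
Op 9: best P0=NH0 P1=NH1 P2=NH0
Op 10: best P0=NH0 P1=NH1 P2=NH0
Op 11: best P0=NH0 P1=NH1 P2=NH0
Op 12: best P0=NH0 P1=NH1 P2=NH0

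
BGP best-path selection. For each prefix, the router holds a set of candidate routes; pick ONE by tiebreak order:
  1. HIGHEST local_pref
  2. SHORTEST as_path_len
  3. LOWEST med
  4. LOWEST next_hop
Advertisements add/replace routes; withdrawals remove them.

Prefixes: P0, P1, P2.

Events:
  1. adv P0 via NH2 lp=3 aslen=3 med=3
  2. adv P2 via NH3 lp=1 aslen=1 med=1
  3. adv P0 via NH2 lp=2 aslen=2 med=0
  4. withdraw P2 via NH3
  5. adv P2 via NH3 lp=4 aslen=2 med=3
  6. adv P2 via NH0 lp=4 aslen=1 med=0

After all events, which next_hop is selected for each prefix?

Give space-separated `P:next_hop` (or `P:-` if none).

Op 1: best P0=NH2 P1=- P2=-
Op 2: best P0=NH2 P1=- P2=NH3
Op 3: best P0=NH2 P1=- P2=NH3
Op 4: best P0=NH2 P1=- P2=-
Op 5: best P0=NH2 P1=- P2=NH3
Op 6: best P0=NH2 P1=- P2=NH0

Answer: P0:NH2 P1:- P2:NH0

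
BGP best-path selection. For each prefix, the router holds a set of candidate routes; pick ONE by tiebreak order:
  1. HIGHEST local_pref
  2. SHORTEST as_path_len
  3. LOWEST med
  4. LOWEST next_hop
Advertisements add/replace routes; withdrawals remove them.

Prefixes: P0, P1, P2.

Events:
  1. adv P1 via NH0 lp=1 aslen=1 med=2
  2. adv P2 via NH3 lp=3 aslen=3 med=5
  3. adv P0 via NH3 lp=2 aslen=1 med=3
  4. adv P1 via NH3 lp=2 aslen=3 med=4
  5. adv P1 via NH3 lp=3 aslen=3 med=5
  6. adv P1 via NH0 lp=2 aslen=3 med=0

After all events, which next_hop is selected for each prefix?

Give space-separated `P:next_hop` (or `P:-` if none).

Answer: P0:NH3 P1:NH3 P2:NH3

Derivation:
Op 1: best P0=- P1=NH0 P2=-
Op 2: best P0=- P1=NH0 P2=NH3
Op 3: best P0=NH3 P1=NH0 P2=NH3
Op 4: best P0=NH3 P1=NH3 P2=NH3
Op 5: best P0=NH3 P1=NH3 P2=NH3
Op 6: best P0=NH3 P1=NH3 P2=NH3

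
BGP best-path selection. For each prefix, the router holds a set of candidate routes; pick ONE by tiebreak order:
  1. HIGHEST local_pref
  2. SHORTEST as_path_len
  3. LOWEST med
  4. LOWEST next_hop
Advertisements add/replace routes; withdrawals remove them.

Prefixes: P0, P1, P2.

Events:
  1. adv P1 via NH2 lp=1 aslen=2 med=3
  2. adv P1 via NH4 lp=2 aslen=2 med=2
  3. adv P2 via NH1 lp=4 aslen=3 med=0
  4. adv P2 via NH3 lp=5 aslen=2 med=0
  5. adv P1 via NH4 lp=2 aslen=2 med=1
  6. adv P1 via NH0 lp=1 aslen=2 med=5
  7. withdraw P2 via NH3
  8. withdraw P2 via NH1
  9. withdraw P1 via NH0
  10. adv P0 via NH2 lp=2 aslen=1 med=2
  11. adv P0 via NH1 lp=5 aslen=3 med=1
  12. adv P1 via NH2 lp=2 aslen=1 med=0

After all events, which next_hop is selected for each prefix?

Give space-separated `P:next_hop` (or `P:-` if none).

Op 1: best P0=- P1=NH2 P2=-
Op 2: best P0=- P1=NH4 P2=-
Op 3: best P0=- P1=NH4 P2=NH1
Op 4: best P0=- P1=NH4 P2=NH3
Op 5: best P0=- P1=NH4 P2=NH3
Op 6: best P0=- P1=NH4 P2=NH3
Op 7: best P0=- P1=NH4 P2=NH1
Op 8: best P0=- P1=NH4 P2=-
Op 9: best P0=- P1=NH4 P2=-
Op 10: best P0=NH2 P1=NH4 P2=-
Op 11: best P0=NH1 P1=NH4 P2=-
Op 12: best P0=NH1 P1=NH2 P2=-

Answer: P0:NH1 P1:NH2 P2:-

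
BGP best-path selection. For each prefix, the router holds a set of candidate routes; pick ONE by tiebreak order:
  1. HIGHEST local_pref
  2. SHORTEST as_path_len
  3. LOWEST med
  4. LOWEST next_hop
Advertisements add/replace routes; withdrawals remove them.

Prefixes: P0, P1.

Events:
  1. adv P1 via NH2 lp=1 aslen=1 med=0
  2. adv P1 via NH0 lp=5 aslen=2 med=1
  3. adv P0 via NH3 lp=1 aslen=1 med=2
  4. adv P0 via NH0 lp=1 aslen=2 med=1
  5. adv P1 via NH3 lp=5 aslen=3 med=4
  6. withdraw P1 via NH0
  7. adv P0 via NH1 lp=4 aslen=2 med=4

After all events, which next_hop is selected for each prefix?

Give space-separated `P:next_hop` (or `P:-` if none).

Answer: P0:NH1 P1:NH3

Derivation:
Op 1: best P0=- P1=NH2
Op 2: best P0=- P1=NH0
Op 3: best P0=NH3 P1=NH0
Op 4: best P0=NH3 P1=NH0
Op 5: best P0=NH3 P1=NH0
Op 6: best P0=NH3 P1=NH3
Op 7: best P0=NH1 P1=NH3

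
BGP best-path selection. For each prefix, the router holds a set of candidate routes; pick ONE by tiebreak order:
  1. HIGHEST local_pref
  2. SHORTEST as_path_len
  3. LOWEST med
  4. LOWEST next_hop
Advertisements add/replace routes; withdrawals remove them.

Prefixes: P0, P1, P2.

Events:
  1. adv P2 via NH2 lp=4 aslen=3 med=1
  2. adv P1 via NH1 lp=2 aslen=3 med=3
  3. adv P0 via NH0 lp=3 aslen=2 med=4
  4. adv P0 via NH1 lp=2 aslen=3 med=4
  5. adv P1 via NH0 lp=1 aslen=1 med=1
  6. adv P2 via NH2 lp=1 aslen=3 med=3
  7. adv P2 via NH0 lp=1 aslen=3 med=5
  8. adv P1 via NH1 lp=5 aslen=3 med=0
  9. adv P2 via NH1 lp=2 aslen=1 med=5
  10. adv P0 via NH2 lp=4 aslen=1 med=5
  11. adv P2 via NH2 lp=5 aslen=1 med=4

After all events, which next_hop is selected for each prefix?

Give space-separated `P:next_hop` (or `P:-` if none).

Op 1: best P0=- P1=- P2=NH2
Op 2: best P0=- P1=NH1 P2=NH2
Op 3: best P0=NH0 P1=NH1 P2=NH2
Op 4: best P0=NH0 P1=NH1 P2=NH2
Op 5: best P0=NH0 P1=NH1 P2=NH2
Op 6: best P0=NH0 P1=NH1 P2=NH2
Op 7: best P0=NH0 P1=NH1 P2=NH2
Op 8: best P0=NH0 P1=NH1 P2=NH2
Op 9: best P0=NH0 P1=NH1 P2=NH1
Op 10: best P0=NH2 P1=NH1 P2=NH1
Op 11: best P0=NH2 P1=NH1 P2=NH2

Answer: P0:NH2 P1:NH1 P2:NH2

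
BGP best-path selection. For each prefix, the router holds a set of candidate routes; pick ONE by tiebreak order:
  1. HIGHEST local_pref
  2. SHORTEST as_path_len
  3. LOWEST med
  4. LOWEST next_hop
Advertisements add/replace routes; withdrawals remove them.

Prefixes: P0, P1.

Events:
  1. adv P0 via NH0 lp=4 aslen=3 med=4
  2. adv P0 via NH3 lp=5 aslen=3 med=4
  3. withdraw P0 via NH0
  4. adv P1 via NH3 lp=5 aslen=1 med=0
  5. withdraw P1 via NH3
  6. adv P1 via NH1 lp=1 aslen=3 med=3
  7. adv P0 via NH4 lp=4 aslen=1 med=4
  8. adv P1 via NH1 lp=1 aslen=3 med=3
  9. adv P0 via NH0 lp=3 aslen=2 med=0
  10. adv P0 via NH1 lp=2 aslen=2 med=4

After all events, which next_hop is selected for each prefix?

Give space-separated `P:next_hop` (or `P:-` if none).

Op 1: best P0=NH0 P1=-
Op 2: best P0=NH3 P1=-
Op 3: best P0=NH3 P1=-
Op 4: best P0=NH3 P1=NH3
Op 5: best P0=NH3 P1=-
Op 6: best P0=NH3 P1=NH1
Op 7: best P0=NH3 P1=NH1
Op 8: best P0=NH3 P1=NH1
Op 9: best P0=NH3 P1=NH1
Op 10: best P0=NH3 P1=NH1

Answer: P0:NH3 P1:NH1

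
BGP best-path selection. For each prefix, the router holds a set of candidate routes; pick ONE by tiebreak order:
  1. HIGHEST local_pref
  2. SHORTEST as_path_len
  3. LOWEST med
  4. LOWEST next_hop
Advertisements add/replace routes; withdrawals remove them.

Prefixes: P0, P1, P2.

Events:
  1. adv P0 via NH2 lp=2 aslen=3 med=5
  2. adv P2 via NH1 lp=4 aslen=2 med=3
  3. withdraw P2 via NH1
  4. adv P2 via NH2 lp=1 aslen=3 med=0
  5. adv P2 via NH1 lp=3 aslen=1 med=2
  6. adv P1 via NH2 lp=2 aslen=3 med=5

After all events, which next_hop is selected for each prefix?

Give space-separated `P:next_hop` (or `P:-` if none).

Answer: P0:NH2 P1:NH2 P2:NH1

Derivation:
Op 1: best P0=NH2 P1=- P2=-
Op 2: best P0=NH2 P1=- P2=NH1
Op 3: best P0=NH2 P1=- P2=-
Op 4: best P0=NH2 P1=- P2=NH2
Op 5: best P0=NH2 P1=- P2=NH1
Op 6: best P0=NH2 P1=NH2 P2=NH1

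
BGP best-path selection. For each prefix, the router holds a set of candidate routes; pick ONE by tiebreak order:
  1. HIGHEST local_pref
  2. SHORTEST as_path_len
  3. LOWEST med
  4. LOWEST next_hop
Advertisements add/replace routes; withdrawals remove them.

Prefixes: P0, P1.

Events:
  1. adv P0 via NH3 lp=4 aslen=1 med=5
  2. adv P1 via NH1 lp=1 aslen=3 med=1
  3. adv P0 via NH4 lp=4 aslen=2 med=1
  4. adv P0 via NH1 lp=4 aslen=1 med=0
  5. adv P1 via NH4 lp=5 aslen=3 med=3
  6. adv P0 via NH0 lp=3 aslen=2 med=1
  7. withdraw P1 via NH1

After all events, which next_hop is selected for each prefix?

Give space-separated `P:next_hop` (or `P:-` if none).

Op 1: best P0=NH3 P1=-
Op 2: best P0=NH3 P1=NH1
Op 3: best P0=NH3 P1=NH1
Op 4: best P0=NH1 P1=NH1
Op 5: best P0=NH1 P1=NH4
Op 6: best P0=NH1 P1=NH4
Op 7: best P0=NH1 P1=NH4

Answer: P0:NH1 P1:NH4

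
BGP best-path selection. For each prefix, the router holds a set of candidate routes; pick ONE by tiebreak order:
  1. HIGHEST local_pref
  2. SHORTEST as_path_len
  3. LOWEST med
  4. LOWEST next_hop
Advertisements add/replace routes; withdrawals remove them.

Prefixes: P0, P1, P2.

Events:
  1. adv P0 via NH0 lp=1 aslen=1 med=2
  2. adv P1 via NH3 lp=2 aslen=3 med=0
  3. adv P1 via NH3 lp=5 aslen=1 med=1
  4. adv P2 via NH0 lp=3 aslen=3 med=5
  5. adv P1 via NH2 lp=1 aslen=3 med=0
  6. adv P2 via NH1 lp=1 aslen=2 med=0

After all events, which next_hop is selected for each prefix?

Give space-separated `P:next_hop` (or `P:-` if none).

Answer: P0:NH0 P1:NH3 P2:NH0

Derivation:
Op 1: best P0=NH0 P1=- P2=-
Op 2: best P0=NH0 P1=NH3 P2=-
Op 3: best P0=NH0 P1=NH3 P2=-
Op 4: best P0=NH0 P1=NH3 P2=NH0
Op 5: best P0=NH0 P1=NH3 P2=NH0
Op 6: best P0=NH0 P1=NH3 P2=NH0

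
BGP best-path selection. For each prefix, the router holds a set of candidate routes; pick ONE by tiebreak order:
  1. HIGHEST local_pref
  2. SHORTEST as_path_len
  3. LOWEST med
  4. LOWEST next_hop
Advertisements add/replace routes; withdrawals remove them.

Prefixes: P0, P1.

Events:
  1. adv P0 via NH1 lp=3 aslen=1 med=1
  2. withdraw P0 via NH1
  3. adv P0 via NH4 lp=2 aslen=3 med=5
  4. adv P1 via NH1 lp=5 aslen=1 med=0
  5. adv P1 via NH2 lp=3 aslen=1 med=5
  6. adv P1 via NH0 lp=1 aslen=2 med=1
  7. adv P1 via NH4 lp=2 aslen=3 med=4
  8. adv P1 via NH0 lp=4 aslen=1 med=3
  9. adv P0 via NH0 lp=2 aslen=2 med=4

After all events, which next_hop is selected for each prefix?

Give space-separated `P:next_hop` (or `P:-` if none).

Answer: P0:NH0 P1:NH1

Derivation:
Op 1: best P0=NH1 P1=-
Op 2: best P0=- P1=-
Op 3: best P0=NH4 P1=-
Op 4: best P0=NH4 P1=NH1
Op 5: best P0=NH4 P1=NH1
Op 6: best P0=NH4 P1=NH1
Op 7: best P0=NH4 P1=NH1
Op 8: best P0=NH4 P1=NH1
Op 9: best P0=NH0 P1=NH1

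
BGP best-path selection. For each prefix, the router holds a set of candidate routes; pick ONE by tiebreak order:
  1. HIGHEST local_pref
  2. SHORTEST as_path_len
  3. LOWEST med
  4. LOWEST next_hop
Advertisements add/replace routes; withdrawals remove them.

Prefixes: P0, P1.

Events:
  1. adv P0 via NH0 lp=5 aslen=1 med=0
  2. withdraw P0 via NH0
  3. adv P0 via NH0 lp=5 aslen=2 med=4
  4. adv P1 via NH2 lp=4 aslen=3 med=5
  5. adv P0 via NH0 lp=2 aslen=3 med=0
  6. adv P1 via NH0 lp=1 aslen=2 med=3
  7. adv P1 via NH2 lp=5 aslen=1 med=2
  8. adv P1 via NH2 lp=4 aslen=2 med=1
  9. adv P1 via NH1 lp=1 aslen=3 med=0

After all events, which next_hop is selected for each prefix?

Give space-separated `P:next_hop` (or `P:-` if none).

Op 1: best P0=NH0 P1=-
Op 2: best P0=- P1=-
Op 3: best P0=NH0 P1=-
Op 4: best P0=NH0 P1=NH2
Op 5: best P0=NH0 P1=NH2
Op 6: best P0=NH0 P1=NH2
Op 7: best P0=NH0 P1=NH2
Op 8: best P0=NH0 P1=NH2
Op 9: best P0=NH0 P1=NH2

Answer: P0:NH0 P1:NH2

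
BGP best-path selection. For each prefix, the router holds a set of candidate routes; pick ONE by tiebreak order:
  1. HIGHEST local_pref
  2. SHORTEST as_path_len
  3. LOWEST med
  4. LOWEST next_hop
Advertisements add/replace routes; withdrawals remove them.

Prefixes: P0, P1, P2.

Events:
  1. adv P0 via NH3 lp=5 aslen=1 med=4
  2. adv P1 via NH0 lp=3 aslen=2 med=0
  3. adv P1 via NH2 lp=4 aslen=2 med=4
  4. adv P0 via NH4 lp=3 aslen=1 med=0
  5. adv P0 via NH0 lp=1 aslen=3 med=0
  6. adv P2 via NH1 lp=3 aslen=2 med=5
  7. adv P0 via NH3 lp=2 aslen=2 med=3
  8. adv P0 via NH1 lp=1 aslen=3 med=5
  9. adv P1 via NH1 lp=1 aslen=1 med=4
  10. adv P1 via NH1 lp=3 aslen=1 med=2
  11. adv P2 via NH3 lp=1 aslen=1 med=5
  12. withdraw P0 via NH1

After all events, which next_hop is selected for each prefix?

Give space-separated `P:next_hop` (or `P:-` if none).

Op 1: best P0=NH3 P1=- P2=-
Op 2: best P0=NH3 P1=NH0 P2=-
Op 3: best P0=NH3 P1=NH2 P2=-
Op 4: best P0=NH3 P1=NH2 P2=-
Op 5: best P0=NH3 P1=NH2 P2=-
Op 6: best P0=NH3 P1=NH2 P2=NH1
Op 7: best P0=NH4 P1=NH2 P2=NH1
Op 8: best P0=NH4 P1=NH2 P2=NH1
Op 9: best P0=NH4 P1=NH2 P2=NH1
Op 10: best P0=NH4 P1=NH2 P2=NH1
Op 11: best P0=NH4 P1=NH2 P2=NH1
Op 12: best P0=NH4 P1=NH2 P2=NH1

Answer: P0:NH4 P1:NH2 P2:NH1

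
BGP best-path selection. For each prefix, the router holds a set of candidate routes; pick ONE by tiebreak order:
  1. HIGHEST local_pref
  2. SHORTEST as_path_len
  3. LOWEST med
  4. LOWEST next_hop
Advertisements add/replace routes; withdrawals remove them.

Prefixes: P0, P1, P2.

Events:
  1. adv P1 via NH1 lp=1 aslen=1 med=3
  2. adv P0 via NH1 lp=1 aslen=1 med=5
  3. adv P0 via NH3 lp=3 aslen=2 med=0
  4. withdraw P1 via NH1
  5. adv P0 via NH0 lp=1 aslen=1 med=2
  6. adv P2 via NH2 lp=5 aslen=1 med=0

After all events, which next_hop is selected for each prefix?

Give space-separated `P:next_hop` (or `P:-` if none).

Op 1: best P0=- P1=NH1 P2=-
Op 2: best P0=NH1 P1=NH1 P2=-
Op 3: best P0=NH3 P1=NH1 P2=-
Op 4: best P0=NH3 P1=- P2=-
Op 5: best P0=NH3 P1=- P2=-
Op 6: best P0=NH3 P1=- P2=NH2

Answer: P0:NH3 P1:- P2:NH2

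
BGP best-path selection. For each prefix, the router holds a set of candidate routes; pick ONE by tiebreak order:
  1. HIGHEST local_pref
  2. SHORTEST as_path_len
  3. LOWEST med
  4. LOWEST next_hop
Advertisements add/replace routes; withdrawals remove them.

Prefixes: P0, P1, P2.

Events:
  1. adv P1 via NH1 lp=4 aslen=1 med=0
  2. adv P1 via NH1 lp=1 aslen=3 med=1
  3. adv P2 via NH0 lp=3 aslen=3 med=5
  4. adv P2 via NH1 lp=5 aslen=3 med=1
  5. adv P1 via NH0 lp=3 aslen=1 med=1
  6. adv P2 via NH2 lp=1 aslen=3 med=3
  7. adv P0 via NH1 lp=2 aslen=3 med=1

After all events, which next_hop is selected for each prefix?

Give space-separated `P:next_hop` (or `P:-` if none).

Op 1: best P0=- P1=NH1 P2=-
Op 2: best P0=- P1=NH1 P2=-
Op 3: best P0=- P1=NH1 P2=NH0
Op 4: best P0=- P1=NH1 P2=NH1
Op 5: best P0=- P1=NH0 P2=NH1
Op 6: best P0=- P1=NH0 P2=NH1
Op 7: best P0=NH1 P1=NH0 P2=NH1

Answer: P0:NH1 P1:NH0 P2:NH1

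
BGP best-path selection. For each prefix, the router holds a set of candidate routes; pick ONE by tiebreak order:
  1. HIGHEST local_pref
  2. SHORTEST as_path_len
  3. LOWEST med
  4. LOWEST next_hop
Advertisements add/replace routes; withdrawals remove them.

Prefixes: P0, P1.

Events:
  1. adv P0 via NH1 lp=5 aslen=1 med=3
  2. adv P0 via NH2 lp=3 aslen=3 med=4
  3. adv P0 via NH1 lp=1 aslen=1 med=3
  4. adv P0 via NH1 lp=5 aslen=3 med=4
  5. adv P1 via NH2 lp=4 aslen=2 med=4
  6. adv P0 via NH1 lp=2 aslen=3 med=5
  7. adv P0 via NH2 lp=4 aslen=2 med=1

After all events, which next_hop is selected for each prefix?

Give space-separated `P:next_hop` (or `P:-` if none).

Answer: P0:NH2 P1:NH2

Derivation:
Op 1: best P0=NH1 P1=-
Op 2: best P0=NH1 P1=-
Op 3: best P0=NH2 P1=-
Op 4: best P0=NH1 P1=-
Op 5: best P0=NH1 P1=NH2
Op 6: best P0=NH2 P1=NH2
Op 7: best P0=NH2 P1=NH2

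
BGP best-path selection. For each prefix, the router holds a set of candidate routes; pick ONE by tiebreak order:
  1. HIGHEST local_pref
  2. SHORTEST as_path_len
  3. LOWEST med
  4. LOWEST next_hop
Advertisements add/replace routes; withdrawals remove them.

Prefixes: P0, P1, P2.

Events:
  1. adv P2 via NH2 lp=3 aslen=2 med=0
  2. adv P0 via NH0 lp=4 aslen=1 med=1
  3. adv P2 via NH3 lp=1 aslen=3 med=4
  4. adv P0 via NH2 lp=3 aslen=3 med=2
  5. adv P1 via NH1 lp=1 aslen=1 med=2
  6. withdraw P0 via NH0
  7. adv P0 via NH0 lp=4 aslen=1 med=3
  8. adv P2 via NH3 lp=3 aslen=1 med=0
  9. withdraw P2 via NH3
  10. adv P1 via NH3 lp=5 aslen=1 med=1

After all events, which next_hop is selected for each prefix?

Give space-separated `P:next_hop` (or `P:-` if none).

Op 1: best P0=- P1=- P2=NH2
Op 2: best P0=NH0 P1=- P2=NH2
Op 3: best P0=NH0 P1=- P2=NH2
Op 4: best P0=NH0 P1=- P2=NH2
Op 5: best P0=NH0 P1=NH1 P2=NH2
Op 6: best P0=NH2 P1=NH1 P2=NH2
Op 7: best P0=NH0 P1=NH1 P2=NH2
Op 8: best P0=NH0 P1=NH1 P2=NH3
Op 9: best P0=NH0 P1=NH1 P2=NH2
Op 10: best P0=NH0 P1=NH3 P2=NH2

Answer: P0:NH0 P1:NH3 P2:NH2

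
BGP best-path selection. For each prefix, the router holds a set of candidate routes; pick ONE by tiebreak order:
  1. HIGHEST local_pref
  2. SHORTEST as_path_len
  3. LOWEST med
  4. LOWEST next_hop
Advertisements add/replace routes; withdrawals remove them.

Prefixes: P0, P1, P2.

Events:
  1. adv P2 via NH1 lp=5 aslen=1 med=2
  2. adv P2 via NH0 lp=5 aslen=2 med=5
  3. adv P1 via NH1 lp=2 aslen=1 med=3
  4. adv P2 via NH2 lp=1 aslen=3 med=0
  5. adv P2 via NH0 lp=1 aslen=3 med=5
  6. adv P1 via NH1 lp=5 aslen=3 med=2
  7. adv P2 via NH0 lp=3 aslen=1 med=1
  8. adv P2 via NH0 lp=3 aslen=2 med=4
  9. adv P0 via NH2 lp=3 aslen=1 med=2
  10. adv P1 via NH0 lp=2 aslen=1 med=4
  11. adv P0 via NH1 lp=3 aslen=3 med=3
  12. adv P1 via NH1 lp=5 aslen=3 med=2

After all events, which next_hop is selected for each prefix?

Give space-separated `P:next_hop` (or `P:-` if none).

Op 1: best P0=- P1=- P2=NH1
Op 2: best P0=- P1=- P2=NH1
Op 3: best P0=- P1=NH1 P2=NH1
Op 4: best P0=- P1=NH1 P2=NH1
Op 5: best P0=- P1=NH1 P2=NH1
Op 6: best P0=- P1=NH1 P2=NH1
Op 7: best P0=- P1=NH1 P2=NH1
Op 8: best P0=- P1=NH1 P2=NH1
Op 9: best P0=NH2 P1=NH1 P2=NH1
Op 10: best P0=NH2 P1=NH1 P2=NH1
Op 11: best P0=NH2 P1=NH1 P2=NH1
Op 12: best P0=NH2 P1=NH1 P2=NH1

Answer: P0:NH2 P1:NH1 P2:NH1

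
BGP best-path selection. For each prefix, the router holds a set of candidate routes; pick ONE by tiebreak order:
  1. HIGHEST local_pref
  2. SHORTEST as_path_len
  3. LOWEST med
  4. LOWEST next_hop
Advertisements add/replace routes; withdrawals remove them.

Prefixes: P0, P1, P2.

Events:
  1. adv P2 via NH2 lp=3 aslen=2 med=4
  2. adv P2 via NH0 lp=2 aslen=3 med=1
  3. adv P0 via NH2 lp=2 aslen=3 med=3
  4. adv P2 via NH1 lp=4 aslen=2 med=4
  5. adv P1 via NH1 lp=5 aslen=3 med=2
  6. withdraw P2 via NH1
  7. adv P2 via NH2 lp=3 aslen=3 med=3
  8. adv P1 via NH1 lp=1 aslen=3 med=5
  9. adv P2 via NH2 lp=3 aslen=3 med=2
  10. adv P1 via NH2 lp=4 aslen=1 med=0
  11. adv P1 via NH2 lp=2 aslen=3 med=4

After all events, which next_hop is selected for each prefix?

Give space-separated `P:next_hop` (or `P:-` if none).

Op 1: best P0=- P1=- P2=NH2
Op 2: best P0=- P1=- P2=NH2
Op 3: best P0=NH2 P1=- P2=NH2
Op 4: best P0=NH2 P1=- P2=NH1
Op 5: best P0=NH2 P1=NH1 P2=NH1
Op 6: best P0=NH2 P1=NH1 P2=NH2
Op 7: best P0=NH2 P1=NH1 P2=NH2
Op 8: best P0=NH2 P1=NH1 P2=NH2
Op 9: best P0=NH2 P1=NH1 P2=NH2
Op 10: best P0=NH2 P1=NH2 P2=NH2
Op 11: best P0=NH2 P1=NH2 P2=NH2

Answer: P0:NH2 P1:NH2 P2:NH2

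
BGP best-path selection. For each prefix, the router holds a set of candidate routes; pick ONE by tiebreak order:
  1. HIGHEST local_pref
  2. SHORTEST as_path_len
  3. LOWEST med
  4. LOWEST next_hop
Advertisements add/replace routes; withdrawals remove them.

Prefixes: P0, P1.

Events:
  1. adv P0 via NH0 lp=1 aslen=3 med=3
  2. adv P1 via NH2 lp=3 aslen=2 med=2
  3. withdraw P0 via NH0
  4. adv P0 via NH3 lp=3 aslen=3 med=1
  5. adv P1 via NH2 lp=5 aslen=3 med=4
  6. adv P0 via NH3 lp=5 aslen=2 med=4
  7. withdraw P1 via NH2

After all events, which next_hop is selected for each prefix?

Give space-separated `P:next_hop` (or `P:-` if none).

Op 1: best P0=NH0 P1=-
Op 2: best P0=NH0 P1=NH2
Op 3: best P0=- P1=NH2
Op 4: best P0=NH3 P1=NH2
Op 5: best P0=NH3 P1=NH2
Op 6: best P0=NH3 P1=NH2
Op 7: best P0=NH3 P1=-

Answer: P0:NH3 P1:-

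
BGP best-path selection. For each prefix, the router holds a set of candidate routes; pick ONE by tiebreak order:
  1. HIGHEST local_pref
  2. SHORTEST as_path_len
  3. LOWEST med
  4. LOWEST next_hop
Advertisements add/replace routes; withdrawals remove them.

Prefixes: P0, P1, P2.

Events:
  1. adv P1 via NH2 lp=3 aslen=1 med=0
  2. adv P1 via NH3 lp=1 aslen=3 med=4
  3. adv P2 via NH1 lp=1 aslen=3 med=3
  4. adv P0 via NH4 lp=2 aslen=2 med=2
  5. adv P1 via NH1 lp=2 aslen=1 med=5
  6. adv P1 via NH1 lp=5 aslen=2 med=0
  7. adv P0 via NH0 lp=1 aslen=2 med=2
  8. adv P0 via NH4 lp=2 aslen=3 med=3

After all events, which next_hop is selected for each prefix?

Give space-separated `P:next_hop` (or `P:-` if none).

Op 1: best P0=- P1=NH2 P2=-
Op 2: best P0=- P1=NH2 P2=-
Op 3: best P0=- P1=NH2 P2=NH1
Op 4: best P0=NH4 P1=NH2 P2=NH1
Op 5: best P0=NH4 P1=NH2 P2=NH1
Op 6: best P0=NH4 P1=NH1 P2=NH1
Op 7: best P0=NH4 P1=NH1 P2=NH1
Op 8: best P0=NH4 P1=NH1 P2=NH1

Answer: P0:NH4 P1:NH1 P2:NH1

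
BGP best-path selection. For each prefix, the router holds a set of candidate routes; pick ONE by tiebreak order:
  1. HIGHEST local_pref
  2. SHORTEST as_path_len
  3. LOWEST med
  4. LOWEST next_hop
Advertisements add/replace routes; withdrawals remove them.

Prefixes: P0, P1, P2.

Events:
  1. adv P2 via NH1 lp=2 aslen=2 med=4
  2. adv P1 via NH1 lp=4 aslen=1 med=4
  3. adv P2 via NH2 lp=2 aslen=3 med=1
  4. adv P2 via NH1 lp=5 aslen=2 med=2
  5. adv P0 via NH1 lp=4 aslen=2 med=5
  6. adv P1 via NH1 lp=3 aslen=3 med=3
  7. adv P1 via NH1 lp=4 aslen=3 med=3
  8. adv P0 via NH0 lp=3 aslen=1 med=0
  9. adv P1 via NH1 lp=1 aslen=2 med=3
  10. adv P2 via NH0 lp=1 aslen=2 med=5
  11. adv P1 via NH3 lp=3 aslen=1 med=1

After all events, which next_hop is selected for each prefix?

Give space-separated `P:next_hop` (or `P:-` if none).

Answer: P0:NH1 P1:NH3 P2:NH1

Derivation:
Op 1: best P0=- P1=- P2=NH1
Op 2: best P0=- P1=NH1 P2=NH1
Op 3: best P0=- P1=NH1 P2=NH1
Op 4: best P0=- P1=NH1 P2=NH1
Op 5: best P0=NH1 P1=NH1 P2=NH1
Op 6: best P0=NH1 P1=NH1 P2=NH1
Op 7: best P0=NH1 P1=NH1 P2=NH1
Op 8: best P0=NH1 P1=NH1 P2=NH1
Op 9: best P0=NH1 P1=NH1 P2=NH1
Op 10: best P0=NH1 P1=NH1 P2=NH1
Op 11: best P0=NH1 P1=NH3 P2=NH1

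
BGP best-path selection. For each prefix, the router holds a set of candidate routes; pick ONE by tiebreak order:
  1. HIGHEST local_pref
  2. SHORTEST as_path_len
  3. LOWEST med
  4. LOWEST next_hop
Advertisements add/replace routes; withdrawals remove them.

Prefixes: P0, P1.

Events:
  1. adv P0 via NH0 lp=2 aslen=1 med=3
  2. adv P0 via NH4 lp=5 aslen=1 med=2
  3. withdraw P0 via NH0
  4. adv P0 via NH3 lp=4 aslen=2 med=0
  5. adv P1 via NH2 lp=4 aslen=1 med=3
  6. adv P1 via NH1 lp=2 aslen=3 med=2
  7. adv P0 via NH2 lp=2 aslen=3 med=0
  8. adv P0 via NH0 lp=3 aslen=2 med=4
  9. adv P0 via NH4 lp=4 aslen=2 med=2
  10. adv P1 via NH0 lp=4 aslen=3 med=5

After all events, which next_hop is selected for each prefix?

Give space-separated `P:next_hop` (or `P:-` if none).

Answer: P0:NH3 P1:NH2

Derivation:
Op 1: best P0=NH0 P1=-
Op 2: best P0=NH4 P1=-
Op 3: best P0=NH4 P1=-
Op 4: best P0=NH4 P1=-
Op 5: best P0=NH4 P1=NH2
Op 6: best P0=NH4 P1=NH2
Op 7: best P0=NH4 P1=NH2
Op 8: best P0=NH4 P1=NH2
Op 9: best P0=NH3 P1=NH2
Op 10: best P0=NH3 P1=NH2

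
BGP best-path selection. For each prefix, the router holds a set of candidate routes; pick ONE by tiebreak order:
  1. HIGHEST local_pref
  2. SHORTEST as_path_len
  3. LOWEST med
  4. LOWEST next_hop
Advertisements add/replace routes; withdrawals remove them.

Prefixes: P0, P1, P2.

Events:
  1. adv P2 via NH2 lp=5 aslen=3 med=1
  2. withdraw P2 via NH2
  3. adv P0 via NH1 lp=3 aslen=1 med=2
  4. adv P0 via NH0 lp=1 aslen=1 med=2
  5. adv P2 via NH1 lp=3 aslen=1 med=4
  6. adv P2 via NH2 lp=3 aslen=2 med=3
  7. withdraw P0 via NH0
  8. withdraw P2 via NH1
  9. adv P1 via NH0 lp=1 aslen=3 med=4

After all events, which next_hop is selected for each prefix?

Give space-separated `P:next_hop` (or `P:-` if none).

Op 1: best P0=- P1=- P2=NH2
Op 2: best P0=- P1=- P2=-
Op 3: best P0=NH1 P1=- P2=-
Op 4: best P0=NH1 P1=- P2=-
Op 5: best P0=NH1 P1=- P2=NH1
Op 6: best P0=NH1 P1=- P2=NH1
Op 7: best P0=NH1 P1=- P2=NH1
Op 8: best P0=NH1 P1=- P2=NH2
Op 9: best P0=NH1 P1=NH0 P2=NH2

Answer: P0:NH1 P1:NH0 P2:NH2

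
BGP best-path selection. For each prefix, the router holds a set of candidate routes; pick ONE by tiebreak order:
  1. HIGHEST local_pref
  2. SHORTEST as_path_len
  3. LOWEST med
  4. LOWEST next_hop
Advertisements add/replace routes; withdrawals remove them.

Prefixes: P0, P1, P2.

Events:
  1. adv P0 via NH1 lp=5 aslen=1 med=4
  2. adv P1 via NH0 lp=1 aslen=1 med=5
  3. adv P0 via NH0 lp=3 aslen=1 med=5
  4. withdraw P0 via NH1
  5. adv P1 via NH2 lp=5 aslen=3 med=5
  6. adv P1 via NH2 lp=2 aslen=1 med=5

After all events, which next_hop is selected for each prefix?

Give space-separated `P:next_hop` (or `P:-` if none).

Op 1: best P0=NH1 P1=- P2=-
Op 2: best P0=NH1 P1=NH0 P2=-
Op 3: best P0=NH1 P1=NH0 P2=-
Op 4: best P0=NH0 P1=NH0 P2=-
Op 5: best P0=NH0 P1=NH2 P2=-
Op 6: best P0=NH0 P1=NH2 P2=-

Answer: P0:NH0 P1:NH2 P2:-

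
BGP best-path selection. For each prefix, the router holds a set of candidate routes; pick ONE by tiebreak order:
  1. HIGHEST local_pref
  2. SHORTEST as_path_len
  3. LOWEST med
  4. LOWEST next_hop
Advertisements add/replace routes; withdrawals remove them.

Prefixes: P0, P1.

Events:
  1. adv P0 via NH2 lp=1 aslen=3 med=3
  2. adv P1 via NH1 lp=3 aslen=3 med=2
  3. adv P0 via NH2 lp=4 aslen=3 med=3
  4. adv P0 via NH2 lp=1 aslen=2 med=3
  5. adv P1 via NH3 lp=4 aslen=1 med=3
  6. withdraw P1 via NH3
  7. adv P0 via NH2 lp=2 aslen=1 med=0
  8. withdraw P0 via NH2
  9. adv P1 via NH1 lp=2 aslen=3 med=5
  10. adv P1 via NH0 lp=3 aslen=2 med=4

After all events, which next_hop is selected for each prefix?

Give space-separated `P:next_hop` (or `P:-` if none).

Answer: P0:- P1:NH0

Derivation:
Op 1: best P0=NH2 P1=-
Op 2: best P0=NH2 P1=NH1
Op 3: best P0=NH2 P1=NH1
Op 4: best P0=NH2 P1=NH1
Op 5: best P0=NH2 P1=NH3
Op 6: best P0=NH2 P1=NH1
Op 7: best P0=NH2 P1=NH1
Op 8: best P0=- P1=NH1
Op 9: best P0=- P1=NH1
Op 10: best P0=- P1=NH0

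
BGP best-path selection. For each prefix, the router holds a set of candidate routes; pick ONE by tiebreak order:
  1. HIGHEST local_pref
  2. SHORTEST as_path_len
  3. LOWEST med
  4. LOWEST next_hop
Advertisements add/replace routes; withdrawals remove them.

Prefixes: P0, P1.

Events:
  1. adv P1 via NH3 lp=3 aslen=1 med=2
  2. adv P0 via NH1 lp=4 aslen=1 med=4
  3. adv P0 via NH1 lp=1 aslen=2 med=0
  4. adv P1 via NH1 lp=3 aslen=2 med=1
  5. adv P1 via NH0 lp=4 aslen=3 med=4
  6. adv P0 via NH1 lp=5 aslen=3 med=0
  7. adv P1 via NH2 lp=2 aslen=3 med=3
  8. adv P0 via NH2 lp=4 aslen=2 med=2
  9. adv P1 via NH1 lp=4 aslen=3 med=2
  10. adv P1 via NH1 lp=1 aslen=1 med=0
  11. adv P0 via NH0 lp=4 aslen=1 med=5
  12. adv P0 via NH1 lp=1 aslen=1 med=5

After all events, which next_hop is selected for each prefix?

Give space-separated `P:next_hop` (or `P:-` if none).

Op 1: best P0=- P1=NH3
Op 2: best P0=NH1 P1=NH3
Op 3: best P0=NH1 P1=NH3
Op 4: best P0=NH1 P1=NH3
Op 5: best P0=NH1 P1=NH0
Op 6: best P0=NH1 P1=NH0
Op 7: best P0=NH1 P1=NH0
Op 8: best P0=NH1 P1=NH0
Op 9: best P0=NH1 P1=NH1
Op 10: best P0=NH1 P1=NH0
Op 11: best P0=NH1 P1=NH0
Op 12: best P0=NH0 P1=NH0

Answer: P0:NH0 P1:NH0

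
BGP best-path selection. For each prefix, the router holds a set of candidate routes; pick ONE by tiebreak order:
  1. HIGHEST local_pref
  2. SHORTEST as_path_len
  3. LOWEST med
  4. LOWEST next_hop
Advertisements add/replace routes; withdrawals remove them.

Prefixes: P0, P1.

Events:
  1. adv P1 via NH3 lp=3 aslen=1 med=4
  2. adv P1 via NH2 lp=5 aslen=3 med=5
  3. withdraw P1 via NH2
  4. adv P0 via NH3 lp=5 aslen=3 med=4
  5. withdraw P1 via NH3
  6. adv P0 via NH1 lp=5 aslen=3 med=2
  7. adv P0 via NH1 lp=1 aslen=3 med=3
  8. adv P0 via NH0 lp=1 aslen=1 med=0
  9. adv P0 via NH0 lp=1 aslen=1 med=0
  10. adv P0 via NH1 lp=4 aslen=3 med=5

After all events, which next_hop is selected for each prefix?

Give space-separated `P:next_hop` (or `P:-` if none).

Answer: P0:NH3 P1:-

Derivation:
Op 1: best P0=- P1=NH3
Op 2: best P0=- P1=NH2
Op 3: best P0=- P1=NH3
Op 4: best P0=NH3 P1=NH3
Op 5: best P0=NH3 P1=-
Op 6: best P0=NH1 P1=-
Op 7: best P0=NH3 P1=-
Op 8: best P0=NH3 P1=-
Op 9: best P0=NH3 P1=-
Op 10: best P0=NH3 P1=-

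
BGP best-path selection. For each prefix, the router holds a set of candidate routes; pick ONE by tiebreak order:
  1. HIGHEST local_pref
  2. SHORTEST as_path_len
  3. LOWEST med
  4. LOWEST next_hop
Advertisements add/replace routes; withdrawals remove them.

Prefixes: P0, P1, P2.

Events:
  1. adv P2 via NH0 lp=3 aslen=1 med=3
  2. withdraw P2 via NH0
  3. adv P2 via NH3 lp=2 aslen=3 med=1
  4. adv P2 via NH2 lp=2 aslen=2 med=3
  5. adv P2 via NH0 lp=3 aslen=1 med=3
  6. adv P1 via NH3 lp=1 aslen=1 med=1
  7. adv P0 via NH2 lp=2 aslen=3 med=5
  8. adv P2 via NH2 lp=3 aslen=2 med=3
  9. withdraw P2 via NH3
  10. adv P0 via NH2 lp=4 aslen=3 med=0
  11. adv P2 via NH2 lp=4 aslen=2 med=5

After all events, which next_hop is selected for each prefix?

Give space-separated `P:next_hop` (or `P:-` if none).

Op 1: best P0=- P1=- P2=NH0
Op 2: best P0=- P1=- P2=-
Op 3: best P0=- P1=- P2=NH3
Op 4: best P0=- P1=- P2=NH2
Op 5: best P0=- P1=- P2=NH0
Op 6: best P0=- P1=NH3 P2=NH0
Op 7: best P0=NH2 P1=NH3 P2=NH0
Op 8: best P0=NH2 P1=NH3 P2=NH0
Op 9: best P0=NH2 P1=NH3 P2=NH0
Op 10: best P0=NH2 P1=NH3 P2=NH0
Op 11: best P0=NH2 P1=NH3 P2=NH2

Answer: P0:NH2 P1:NH3 P2:NH2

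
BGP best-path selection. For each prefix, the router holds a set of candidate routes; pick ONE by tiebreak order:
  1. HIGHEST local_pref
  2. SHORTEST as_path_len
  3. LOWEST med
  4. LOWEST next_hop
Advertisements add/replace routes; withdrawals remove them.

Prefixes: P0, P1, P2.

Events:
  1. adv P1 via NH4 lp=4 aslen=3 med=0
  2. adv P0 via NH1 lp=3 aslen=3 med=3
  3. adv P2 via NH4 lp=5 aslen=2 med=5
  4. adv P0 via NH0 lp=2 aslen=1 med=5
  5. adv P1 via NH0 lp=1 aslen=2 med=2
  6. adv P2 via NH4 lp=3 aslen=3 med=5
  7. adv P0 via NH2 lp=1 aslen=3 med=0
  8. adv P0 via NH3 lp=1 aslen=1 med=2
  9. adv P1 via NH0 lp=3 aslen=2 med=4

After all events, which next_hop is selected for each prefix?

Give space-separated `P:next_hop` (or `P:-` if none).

Op 1: best P0=- P1=NH4 P2=-
Op 2: best P0=NH1 P1=NH4 P2=-
Op 3: best P0=NH1 P1=NH4 P2=NH4
Op 4: best P0=NH1 P1=NH4 P2=NH4
Op 5: best P0=NH1 P1=NH4 P2=NH4
Op 6: best P0=NH1 P1=NH4 P2=NH4
Op 7: best P0=NH1 P1=NH4 P2=NH4
Op 8: best P0=NH1 P1=NH4 P2=NH4
Op 9: best P0=NH1 P1=NH4 P2=NH4

Answer: P0:NH1 P1:NH4 P2:NH4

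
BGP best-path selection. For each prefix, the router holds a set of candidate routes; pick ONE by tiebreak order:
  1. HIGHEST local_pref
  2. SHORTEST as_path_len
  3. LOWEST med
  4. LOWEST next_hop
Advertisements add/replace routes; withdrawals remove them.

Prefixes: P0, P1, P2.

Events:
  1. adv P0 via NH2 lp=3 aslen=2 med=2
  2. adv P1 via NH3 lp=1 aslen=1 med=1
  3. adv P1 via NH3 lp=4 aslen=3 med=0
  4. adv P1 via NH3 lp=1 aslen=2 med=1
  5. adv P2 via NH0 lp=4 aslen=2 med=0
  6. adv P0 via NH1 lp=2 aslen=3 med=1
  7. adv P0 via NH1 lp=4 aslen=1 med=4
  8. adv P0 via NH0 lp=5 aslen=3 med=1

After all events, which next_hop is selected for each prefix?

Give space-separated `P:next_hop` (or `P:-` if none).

Op 1: best P0=NH2 P1=- P2=-
Op 2: best P0=NH2 P1=NH3 P2=-
Op 3: best P0=NH2 P1=NH3 P2=-
Op 4: best P0=NH2 P1=NH3 P2=-
Op 5: best P0=NH2 P1=NH3 P2=NH0
Op 6: best P0=NH2 P1=NH3 P2=NH0
Op 7: best P0=NH1 P1=NH3 P2=NH0
Op 8: best P0=NH0 P1=NH3 P2=NH0

Answer: P0:NH0 P1:NH3 P2:NH0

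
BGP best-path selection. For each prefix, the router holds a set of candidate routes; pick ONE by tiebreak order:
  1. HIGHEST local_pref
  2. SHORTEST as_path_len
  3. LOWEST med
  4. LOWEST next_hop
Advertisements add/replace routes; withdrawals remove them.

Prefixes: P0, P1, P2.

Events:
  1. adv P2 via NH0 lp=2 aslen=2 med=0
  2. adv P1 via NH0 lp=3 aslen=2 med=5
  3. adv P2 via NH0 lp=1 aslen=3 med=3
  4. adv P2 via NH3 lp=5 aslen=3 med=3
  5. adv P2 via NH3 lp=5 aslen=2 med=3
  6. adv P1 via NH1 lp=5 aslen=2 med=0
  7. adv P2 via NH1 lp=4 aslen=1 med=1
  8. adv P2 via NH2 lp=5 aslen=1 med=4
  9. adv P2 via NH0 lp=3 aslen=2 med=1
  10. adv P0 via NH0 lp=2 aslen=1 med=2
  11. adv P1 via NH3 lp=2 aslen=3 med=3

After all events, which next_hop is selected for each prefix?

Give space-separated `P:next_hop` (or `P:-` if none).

Op 1: best P0=- P1=- P2=NH0
Op 2: best P0=- P1=NH0 P2=NH0
Op 3: best P0=- P1=NH0 P2=NH0
Op 4: best P0=- P1=NH0 P2=NH3
Op 5: best P0=- P1=NH0 P2=NH3
Op 6: best P0=- P1=NH1 P2=NH3
Op 7: best P0=- P1=NH1 P2=NH3
Op 8: best P0=- P1=NH1 P2=NH2
Op 9: best P0=- P1=NH1 P2=NH2
Op 10: best P0=NH0 P1=NH1 P2=NH2
Op 11: best P0=NH0 P1=NH1 P2=NH2

Answer: P0:NH0 P1:NH1 P2:NH2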